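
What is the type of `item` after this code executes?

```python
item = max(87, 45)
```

max() of ints returns int

int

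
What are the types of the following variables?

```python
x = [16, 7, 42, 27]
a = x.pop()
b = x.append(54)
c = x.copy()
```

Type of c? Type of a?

list.copy() returns list; list.pop() returns the element (int)

list, int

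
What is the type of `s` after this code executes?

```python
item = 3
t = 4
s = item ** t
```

int ** positive int returns int (3 ** 4 = 81)

int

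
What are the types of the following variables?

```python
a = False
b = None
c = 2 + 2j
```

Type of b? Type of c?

b is NoneType; c is complex

NoneType, complex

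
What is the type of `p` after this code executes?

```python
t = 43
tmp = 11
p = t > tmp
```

Comparison operators return bool

bool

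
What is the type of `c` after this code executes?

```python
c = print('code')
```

print() returns None

NoneType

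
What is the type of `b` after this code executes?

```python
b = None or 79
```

'or' with None returns the other value (79, int)

int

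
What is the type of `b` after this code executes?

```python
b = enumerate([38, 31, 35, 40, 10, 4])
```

enumerate() returns an enumerate iterator object

enumerate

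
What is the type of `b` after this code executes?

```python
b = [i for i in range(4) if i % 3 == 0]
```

A list comprehension [...] produces a list

list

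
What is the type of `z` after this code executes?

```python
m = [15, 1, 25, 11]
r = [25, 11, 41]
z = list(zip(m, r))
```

list(zip(...)) returns a list of tuples

list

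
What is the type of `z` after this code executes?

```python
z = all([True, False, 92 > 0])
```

all() returns bool

bool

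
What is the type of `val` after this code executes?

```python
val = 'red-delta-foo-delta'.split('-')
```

str.split() returns list

list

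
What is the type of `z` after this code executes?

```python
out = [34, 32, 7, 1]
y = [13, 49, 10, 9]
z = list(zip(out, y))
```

list(zip(...)) returns a list of tuples

list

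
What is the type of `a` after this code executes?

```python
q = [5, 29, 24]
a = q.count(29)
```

list.count() returns int

int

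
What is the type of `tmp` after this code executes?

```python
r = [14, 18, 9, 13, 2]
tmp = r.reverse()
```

list.reverse() returns None

NoneType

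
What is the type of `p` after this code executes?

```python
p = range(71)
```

range() returns a range object

range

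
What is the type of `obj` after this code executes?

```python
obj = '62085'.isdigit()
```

str.isdigit() returns bool

bool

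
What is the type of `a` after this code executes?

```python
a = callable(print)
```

callable() returns bool

bool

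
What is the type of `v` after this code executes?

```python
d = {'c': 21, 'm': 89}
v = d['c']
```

Accessing dict[str, int] with key 'c' returns int value 21

int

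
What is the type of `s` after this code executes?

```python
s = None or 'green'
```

'or' with None returns the other value ('green', str)

str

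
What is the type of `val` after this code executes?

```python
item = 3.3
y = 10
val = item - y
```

float - int returns float (3.3 - 10 = -6.7)

float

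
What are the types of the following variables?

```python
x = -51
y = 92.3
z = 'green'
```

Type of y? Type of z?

y is float; z is str

float, str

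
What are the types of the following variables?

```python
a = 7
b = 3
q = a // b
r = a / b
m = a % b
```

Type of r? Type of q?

int / int returns float; int // int returns int

float, int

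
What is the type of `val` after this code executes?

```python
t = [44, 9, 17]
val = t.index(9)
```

list.index() returns int

int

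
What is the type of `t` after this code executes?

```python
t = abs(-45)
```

abs() of int returns int

int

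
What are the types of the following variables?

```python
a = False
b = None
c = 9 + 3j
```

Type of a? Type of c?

a is bool; c is complex

bool, complex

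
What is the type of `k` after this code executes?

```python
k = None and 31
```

'and' returns first falsy value (None)

NoneType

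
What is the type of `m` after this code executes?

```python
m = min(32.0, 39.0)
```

min() of floats returns float

float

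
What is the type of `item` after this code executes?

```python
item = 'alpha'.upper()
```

str.upper() returns str

str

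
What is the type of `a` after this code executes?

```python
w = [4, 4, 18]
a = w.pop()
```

list.pop() returns the popped element (int here)

int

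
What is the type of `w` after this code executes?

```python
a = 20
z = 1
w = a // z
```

int // int returns int (20 // 1 = 20)

int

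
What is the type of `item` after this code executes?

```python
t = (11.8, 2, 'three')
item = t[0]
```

Index 0 of tuple is 11.8 which is float

float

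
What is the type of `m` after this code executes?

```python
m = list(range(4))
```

list(range(...)) returns list

list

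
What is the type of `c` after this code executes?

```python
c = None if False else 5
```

Ternary: condition is False, else branch (5) taken → int

int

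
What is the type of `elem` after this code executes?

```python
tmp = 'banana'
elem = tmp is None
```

'is' comparison returns bool

bool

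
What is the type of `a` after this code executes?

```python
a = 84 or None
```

'or' returns first truthy value (84, int)

int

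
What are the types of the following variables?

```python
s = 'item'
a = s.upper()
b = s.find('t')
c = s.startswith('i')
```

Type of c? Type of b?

str.startswith() returns bool; str.find() returns int

bool, int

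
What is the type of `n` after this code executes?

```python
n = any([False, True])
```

any() returns bool

bool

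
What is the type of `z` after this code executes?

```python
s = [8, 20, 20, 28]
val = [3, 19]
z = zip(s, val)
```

zip() returns a zip iterator object

zip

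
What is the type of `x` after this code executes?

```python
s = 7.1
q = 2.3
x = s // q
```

float // float returns float (floor division preserves float type)

float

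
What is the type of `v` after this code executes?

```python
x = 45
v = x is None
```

'is' comparison returns bool

bool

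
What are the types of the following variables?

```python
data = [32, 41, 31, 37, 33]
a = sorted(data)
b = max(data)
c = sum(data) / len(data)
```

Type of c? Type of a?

int / int returns float; sorted() returns list

float, list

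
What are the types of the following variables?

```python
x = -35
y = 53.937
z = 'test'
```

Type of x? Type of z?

x is int; z is str

int, str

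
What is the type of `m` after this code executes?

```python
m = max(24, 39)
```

max() of ints returns int

int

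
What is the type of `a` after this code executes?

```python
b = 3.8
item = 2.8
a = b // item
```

float // float returns float (floor division preserves float type)

float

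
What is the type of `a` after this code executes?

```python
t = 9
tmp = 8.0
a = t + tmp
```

int + float returns float (9 + 8.0 = 17.0)

float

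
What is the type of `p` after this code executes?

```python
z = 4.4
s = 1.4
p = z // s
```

float // float returns float (floor division preserves float type)

float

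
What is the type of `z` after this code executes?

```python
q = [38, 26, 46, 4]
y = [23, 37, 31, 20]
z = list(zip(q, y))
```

list(zip(...)) returns a list of tuples

list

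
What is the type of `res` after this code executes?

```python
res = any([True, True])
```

any() returns bool

bool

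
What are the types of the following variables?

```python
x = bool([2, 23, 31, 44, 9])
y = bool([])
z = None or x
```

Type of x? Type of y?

bool() returns bool; bool() returns bool

bool, bool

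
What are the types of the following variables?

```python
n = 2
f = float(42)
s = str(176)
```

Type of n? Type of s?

n is int; s is str

int, str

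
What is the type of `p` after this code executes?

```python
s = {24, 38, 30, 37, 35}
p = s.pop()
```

Popping from a set of ints returns int

int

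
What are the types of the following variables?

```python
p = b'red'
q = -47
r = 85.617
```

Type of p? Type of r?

p is bytes; r is float

bytes, float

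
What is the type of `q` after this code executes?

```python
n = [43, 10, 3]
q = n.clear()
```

list.clear() returns None

NoneType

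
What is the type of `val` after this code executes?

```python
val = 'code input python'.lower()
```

str.lower() returns str

str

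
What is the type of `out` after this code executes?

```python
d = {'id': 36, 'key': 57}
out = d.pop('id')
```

dict.pop() returns the value (int)

int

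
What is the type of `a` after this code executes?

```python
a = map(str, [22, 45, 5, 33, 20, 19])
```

map() returns a map iterator object

map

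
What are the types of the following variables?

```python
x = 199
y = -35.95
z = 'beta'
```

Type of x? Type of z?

x is int; z is str

int, str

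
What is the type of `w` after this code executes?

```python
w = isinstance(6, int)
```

isinstance() returns bool

bool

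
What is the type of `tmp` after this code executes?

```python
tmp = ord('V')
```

ord() returns int (Unicode code point)

int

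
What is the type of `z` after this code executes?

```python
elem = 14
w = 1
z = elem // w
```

int // int returns int (14 // 1 = 14)

int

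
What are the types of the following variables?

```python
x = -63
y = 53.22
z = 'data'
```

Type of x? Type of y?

x is int; y is float

int, float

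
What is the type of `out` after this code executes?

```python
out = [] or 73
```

'or' returns first truthy value (73, which is int)

int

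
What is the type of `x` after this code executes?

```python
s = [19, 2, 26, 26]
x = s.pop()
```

list.pop() returns the popped element (int here)

int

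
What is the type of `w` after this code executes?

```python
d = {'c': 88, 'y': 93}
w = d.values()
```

.values() returns a dict_values view object

dict_values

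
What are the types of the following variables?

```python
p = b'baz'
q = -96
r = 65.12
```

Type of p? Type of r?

p is bytes; r is float

bytes, float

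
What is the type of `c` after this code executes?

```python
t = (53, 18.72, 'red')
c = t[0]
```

Index 0 of tuple is 53 which is int

int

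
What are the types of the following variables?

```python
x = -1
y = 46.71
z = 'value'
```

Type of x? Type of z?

x is int; z is str

int, str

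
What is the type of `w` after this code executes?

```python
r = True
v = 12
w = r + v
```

bool + int returns int (True is 1, so 1 + 12 = 13)

int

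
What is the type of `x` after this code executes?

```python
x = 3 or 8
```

'or' returns the first truthy value (3, which is int)

int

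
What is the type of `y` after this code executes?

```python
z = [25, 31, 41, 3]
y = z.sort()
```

list.sort() returns None (sorts in place)

NoneType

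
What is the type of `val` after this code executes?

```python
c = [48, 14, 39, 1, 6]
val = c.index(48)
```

list.index() returns int

int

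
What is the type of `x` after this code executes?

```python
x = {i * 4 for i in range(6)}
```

A set comprehension {expr for x in iterable} produces a set

set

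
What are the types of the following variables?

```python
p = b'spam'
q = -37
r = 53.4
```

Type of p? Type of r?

p is bytes; r is float

bytes, float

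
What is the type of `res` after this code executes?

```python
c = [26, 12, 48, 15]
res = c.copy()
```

list.copy() returns list

list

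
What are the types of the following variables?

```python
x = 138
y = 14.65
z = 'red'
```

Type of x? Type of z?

x is int; z is str

int, str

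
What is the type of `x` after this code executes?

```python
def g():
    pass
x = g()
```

A function with no return statement returns None

NoneType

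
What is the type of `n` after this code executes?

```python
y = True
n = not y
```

'not' always returns bool

bool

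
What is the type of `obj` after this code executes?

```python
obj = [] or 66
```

'or' returns first truthy value (66, which is int)

int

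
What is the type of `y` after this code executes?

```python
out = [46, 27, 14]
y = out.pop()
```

list.pop() returns the popped element (int here)

int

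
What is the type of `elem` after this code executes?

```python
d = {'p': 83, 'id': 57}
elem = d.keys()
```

.keys() returns a dict_keys view object

dict_keys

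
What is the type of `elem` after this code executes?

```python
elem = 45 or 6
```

'or' returns the first truthy value (45, which is int)

int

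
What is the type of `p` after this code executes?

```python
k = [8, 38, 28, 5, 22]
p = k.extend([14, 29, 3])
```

list.extend() returns None

NoneType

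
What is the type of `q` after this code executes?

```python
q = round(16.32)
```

round() with no ndigits arg returns int

int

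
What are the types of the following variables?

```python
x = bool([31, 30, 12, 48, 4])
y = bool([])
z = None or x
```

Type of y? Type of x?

bool() returns bool; bool() returns bool

bool, bool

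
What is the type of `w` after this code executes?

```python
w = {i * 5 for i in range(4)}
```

A set comprehension {expr for x in iterable} produces a set

set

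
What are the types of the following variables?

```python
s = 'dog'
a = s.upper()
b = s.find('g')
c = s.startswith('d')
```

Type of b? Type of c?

str.find() returns int; str.startswith() returns bool

int, bool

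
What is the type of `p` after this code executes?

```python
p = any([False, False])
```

any() returns bool

bool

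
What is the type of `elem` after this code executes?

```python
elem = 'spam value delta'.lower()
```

str.lower() returns str

str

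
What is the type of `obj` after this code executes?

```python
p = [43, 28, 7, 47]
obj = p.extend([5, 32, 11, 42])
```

list.extend() returns None

NoneType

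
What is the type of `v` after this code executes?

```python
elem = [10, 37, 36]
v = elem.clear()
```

list.clear() returns None

NoneType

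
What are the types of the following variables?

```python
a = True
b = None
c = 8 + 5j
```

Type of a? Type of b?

a is bool; b is NoneType

bool, NoneType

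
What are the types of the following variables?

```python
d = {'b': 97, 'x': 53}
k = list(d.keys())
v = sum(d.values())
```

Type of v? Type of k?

sum of int values returns int; list(...) returns list

int, list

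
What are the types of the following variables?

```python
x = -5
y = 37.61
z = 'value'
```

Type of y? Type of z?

y is float; z is str

float, str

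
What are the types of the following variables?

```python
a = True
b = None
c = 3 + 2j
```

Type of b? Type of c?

b is NoneType; c is complex

NoneType, complex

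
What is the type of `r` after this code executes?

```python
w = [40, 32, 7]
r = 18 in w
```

'in' operator returns bool

bool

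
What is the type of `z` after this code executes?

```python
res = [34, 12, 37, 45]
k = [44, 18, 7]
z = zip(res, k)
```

zip() returns a zip iterator object

zip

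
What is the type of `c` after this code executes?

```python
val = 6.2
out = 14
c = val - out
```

float - int returns float (6.2 - 14 = -7.8)

float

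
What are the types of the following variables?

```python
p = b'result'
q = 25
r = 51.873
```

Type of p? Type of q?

p is bytes; q is int

bytes, int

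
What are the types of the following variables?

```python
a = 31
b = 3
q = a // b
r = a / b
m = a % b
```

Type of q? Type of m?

int // int returns int; int % int returns int

int, int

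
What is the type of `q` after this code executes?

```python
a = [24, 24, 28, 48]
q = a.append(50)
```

list.append() returns None (mutates in place)

NoneType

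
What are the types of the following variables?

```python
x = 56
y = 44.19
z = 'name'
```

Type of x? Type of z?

x is int; z is str

int, str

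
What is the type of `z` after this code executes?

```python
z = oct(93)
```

oct() returns str representation

str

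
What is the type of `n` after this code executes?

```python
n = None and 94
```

'and' returns first falsy value (None)

NoneType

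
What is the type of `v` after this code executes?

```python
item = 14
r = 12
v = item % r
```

int % int returns int (14 % 12 = 2)

int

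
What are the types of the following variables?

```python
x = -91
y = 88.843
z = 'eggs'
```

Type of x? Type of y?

x is int; y is float

int, float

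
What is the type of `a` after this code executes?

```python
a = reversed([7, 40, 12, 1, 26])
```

reversed() on a list returns a list_reverseiterator

list_reverseiterator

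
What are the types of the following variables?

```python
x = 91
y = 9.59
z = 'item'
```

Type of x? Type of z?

x is int; z is str

int, str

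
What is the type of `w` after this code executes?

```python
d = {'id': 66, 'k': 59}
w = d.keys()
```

.keys() returns a dict_keys view object

dict_keys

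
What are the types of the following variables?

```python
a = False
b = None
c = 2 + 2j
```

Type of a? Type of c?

a is bool; c is complex

bool, complex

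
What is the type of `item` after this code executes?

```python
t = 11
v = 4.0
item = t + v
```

int + float returns float (11 + 4.0 = 15.0)

float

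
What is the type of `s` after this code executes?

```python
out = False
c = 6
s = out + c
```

bool + int returns int (False is 0, so 0 + 6 = 6)

int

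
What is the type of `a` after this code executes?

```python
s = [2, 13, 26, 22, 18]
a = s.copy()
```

list.copy() returns list

list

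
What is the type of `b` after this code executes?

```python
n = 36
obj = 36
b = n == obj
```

Equality comparison returns bool

bool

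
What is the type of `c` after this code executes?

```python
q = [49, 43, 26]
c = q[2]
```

Indexing a list of ints returns int (q[2] = 26)

int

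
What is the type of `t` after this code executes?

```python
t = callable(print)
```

callable() returns bool

bool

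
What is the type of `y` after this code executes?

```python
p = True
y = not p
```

'not' always returns bool

bool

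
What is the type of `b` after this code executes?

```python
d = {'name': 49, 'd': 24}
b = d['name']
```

Accessing dict[str, int] with key 'name' returns int value 49

int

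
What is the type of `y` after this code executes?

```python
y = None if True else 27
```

Ternary: condition is True, if branch (None) taken → NoneType

NoneType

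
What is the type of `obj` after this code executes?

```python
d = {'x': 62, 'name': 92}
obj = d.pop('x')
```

dict.pop() returns the value (int)

int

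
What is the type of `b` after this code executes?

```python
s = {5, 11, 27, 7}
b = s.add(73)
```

set.add() returns None (mutates in place)

NoneType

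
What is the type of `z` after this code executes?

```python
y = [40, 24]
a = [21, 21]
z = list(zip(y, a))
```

list(zip(...)) returns a list of tuples

list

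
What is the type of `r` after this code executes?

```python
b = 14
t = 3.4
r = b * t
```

int * float returns float (14 * 3.4 = 47.6)

float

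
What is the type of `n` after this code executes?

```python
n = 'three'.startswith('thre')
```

str.startswith() returns bool

bool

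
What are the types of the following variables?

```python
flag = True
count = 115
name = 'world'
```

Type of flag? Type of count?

flag is bool; count is int

bool, int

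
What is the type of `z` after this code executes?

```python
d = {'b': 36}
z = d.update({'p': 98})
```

dict.update() returns None

NoneType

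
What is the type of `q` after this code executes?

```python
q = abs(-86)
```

abs() of int returns int

int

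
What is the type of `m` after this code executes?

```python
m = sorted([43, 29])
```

sorted() always returns list

list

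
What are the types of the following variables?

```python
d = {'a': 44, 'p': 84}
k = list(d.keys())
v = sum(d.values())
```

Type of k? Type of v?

list(...) returns list; sum of int values returns int

list, int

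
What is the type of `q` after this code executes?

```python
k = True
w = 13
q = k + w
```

bool + int returns int (True is 1, so 1 + 13 = 14)

int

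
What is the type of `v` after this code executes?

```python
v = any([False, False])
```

any() returns bool

bool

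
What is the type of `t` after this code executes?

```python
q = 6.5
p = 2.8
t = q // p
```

float // float returns float (floor division preserves float type)

float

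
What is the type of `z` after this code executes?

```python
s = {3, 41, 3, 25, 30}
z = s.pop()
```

Popping from a set of ints returns int

int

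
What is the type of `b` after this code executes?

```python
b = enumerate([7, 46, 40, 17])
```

enumerate() returns an enumerate iterator object

enumerate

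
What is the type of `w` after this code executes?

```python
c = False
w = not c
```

'not' always returns bool

bool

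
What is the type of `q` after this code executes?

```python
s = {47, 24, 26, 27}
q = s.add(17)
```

set.add() returns None (mutates in place)

NoneType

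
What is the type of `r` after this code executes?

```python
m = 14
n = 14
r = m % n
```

int % int returns int (14 % 14 = 0)

int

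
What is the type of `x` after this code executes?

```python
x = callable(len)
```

callable() returns bool

bool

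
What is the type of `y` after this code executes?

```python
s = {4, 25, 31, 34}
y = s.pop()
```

Popping from a set of ints returns int

int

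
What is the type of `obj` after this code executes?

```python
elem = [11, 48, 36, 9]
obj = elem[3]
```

Indexing a list of ints returns int (elem[3] = 9)

int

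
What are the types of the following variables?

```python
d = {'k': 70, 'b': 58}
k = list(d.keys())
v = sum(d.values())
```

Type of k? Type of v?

list(...) returns list; sum of int values returns int

list, int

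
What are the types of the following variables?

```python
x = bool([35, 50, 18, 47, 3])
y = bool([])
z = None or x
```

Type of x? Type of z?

bool() returns bool; None or <bool> returns the bool

bool, bool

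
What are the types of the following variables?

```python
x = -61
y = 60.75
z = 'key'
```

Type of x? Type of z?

x is int; z is str

int, str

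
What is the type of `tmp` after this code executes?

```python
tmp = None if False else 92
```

Ternary: condition is False, else branch (92) taken → int

int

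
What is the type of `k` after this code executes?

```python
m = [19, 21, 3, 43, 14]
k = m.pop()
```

list.pop() returns the popped element (int here)

int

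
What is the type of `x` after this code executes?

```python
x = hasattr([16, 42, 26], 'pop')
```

hasattr() returns bool

bool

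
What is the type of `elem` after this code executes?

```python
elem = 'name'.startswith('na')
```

str.startswith() returns bool

bool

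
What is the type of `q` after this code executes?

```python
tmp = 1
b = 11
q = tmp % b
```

int % int returns int (1 % 11 = 1)

int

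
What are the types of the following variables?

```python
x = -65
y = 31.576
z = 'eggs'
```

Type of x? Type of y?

x is int; y is float

int, float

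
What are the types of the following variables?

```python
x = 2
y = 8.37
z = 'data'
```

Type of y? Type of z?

y is float; z is str

float, str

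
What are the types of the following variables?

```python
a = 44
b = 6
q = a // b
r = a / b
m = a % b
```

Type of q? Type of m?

int // int returns int; int % int returns int

int, int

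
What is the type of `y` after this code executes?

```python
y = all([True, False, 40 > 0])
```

all() returns bool

bool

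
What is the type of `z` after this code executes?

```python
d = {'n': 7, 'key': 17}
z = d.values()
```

.values() returns a dict_values view object

dict_values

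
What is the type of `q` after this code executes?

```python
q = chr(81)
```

chr() returns str (single character)

str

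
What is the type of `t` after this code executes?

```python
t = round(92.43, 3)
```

round() with ndigits arg returns float

float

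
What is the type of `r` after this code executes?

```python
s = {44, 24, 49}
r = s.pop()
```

Popping from a set of ints returns int

int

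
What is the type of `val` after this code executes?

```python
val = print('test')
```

print() returns None

NoneType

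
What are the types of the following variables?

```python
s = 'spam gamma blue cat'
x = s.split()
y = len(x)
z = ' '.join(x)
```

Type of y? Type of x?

len() returns int; str.split() returns list

int, list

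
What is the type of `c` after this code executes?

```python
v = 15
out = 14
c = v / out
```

int / int always returns float in Python 3 (15 / 14 = 1.07143)

float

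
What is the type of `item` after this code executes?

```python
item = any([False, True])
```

any() returns bool

bool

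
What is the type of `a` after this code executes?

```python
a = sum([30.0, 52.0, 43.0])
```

sum() of floats returns float

float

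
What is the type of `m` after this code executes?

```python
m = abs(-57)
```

abs() of int returns int

int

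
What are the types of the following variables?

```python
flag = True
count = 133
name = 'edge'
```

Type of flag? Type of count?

flag is bool; count is int

bool, int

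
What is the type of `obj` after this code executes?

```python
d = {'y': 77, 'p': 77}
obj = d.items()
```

dict.items() returns a dict_items view

dict_items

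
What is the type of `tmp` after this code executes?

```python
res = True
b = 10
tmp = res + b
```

bool + int returns int (True is 1, so 1 + 10 = 11)

int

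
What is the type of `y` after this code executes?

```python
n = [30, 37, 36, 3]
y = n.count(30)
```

list.count() returns int

int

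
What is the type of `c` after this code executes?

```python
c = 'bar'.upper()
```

str.upper() returns str

str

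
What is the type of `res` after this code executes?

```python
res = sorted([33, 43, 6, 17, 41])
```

sorted() always returns list

list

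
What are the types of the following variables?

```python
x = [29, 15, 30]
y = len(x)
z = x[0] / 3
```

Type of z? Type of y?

int / int returns float; len() returns int

float, int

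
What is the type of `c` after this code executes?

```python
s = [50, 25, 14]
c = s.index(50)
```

list.index() returns int

int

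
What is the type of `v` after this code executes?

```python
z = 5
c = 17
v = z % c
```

int % int returns int (5 % 17 = 5)

int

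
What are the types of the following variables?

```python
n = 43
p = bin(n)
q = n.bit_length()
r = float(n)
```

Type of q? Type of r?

int.bit_length() returns int; float() returns float

int, float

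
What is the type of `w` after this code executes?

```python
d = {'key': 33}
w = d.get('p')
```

dict.get() returns None when key 'p' is not found and no default given

NoneType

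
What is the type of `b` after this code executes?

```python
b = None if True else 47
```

Ternary: condition is True, if branch (None) taken → NoneType

NoneType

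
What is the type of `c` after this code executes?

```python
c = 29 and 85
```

'and' returns the last value when all truthy (85, which is int)

int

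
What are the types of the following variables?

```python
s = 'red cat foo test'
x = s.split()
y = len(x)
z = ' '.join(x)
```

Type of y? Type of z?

len() returns int; str.join() returns str

int, str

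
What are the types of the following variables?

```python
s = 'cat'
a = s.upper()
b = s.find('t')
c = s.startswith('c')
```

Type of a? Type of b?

str.upper() returns str; str.find() returns int

str, int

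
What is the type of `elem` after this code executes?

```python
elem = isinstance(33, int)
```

isinstance() returns bool

bool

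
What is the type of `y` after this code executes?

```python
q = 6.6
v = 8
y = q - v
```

float - int returns float (6.6 - 8 = -1.4)

float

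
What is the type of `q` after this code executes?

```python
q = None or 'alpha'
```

'or' with None returns the other value ('alpha', str)

str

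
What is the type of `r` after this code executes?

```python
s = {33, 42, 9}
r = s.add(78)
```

set.add() returns None (mutates in place)

NoneType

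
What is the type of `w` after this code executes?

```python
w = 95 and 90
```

'and' returns the last value when all truthy (90, which is int)

int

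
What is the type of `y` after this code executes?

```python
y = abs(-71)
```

abs() of int returns int

int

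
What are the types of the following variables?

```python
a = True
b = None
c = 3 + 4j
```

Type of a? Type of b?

a is bool; b is NoneType

bool, NoneType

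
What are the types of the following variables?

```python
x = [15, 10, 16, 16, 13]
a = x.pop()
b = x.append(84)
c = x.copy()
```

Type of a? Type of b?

list.pop() returns the element (int); list.append() returns None

int, NoneType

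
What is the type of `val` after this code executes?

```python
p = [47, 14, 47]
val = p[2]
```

Indexing a list of ints returns int (p[2] = 47)

int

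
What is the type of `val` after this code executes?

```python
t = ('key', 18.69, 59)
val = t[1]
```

Index 1 of tuple is 18.69 which is float

float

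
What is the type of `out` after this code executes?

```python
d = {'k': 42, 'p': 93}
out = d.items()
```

dict.items() returns a dict_items view

dict_items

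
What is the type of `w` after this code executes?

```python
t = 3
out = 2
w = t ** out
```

int ** positive int returns int (3 ** 2 = 9)

int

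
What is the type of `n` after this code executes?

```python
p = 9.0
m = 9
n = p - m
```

float - int returns float (9.0 - 9 = 0.0)

float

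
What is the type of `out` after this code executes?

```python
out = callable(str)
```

callable() returns bool

bool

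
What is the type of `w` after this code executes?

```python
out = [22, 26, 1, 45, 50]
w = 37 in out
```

'in' operator returns bool

bool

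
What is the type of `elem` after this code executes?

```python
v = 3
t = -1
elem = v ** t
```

int ** negative int returns float

float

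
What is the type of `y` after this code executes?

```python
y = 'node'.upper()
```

str.upper() returns str

str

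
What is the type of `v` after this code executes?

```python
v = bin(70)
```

bin() returns str representation

str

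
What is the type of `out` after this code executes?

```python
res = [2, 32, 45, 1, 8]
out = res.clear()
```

list.clear() returns None

NoneType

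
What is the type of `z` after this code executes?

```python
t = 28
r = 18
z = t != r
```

Comparison operators return bool

bool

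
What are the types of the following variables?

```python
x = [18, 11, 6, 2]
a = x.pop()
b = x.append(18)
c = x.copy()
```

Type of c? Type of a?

list.copy() returns list; list.pop() returns the element (int)

list, int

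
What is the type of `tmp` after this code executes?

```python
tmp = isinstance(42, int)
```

isinstance() returns bool

bool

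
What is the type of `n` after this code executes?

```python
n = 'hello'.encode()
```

str.encode() returns bytes

bytes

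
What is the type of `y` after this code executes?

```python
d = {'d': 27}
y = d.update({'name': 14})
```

dict.update() returns None

NoneType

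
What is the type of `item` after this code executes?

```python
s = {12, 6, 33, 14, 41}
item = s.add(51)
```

set.add() returns None (mutates in place)

NoneType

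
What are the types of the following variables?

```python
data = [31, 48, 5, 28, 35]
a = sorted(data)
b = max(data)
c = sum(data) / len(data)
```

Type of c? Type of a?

int / int returns float; sorted() returns list

float, list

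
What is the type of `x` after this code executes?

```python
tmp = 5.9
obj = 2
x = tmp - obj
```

float - int returns float (5.9 - 2 = 3.9)

float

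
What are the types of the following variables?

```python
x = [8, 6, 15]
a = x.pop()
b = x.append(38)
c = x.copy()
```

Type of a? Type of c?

list.pop() returns the element (int); list.copy() returns list

int, list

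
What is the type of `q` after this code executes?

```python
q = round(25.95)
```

round() with no ndigits arg returns int

int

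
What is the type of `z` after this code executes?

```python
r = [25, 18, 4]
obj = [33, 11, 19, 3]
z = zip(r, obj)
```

zip() returns a zip iterator object

zip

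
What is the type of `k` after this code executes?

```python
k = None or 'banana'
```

'or' with None returns the other value ('banana', str)

str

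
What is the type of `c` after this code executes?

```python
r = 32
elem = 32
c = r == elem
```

Equality comparison returns bool

bool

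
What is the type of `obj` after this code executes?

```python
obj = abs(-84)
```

abs() of int returns int

int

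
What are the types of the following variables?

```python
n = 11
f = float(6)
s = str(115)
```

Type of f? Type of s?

f is float; s is str

float, str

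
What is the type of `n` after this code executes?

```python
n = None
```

None has type NoneType

NoneType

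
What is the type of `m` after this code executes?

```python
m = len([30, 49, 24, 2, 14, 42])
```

len() always returns int

int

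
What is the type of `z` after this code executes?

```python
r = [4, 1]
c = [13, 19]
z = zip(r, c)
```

zip() returns a zip iterator object

zip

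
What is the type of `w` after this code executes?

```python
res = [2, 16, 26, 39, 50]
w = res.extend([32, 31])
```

list.extend() returns None

NoneType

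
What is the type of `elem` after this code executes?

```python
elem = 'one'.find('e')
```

str.find() returns int (index, or -1)

int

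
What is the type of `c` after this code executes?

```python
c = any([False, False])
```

any() returns bool

bool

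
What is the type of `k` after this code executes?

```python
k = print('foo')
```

print() returns None

NoneType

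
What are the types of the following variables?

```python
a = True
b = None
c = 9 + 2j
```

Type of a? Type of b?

a is bool; b is NoneType

bool, NoneType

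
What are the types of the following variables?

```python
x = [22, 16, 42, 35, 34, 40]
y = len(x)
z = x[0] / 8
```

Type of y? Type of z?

len() returns int; int / int returns float

int, float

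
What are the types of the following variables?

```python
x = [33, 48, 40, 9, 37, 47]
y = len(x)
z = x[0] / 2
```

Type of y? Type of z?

len() returns int; int / int returns float

int, float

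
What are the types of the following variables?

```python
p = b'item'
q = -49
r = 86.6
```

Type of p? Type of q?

p is bytes; q is int

bytes, int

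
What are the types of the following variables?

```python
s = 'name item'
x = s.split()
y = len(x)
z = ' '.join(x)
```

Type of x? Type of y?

str.split() returns list; len() returns int

list, int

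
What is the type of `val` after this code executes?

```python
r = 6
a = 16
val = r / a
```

int / int always returns float in Python 3 (6 / 16 = 0.375)

float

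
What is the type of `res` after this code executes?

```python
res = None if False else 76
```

Ternary: condition is False, else branch (76) taken → int

int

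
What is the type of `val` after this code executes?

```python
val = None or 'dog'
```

'or' with None returns the other value ('dog', str)

str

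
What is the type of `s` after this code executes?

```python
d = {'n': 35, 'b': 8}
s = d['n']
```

Accessing dict[str, int] with key 'n' returns int value 35

int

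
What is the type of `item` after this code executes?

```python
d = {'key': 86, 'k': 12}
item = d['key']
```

Accessing dict[str, int] with key 'key' returns int value 86

int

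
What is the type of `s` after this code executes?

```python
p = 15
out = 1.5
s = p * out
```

int * float returns float (15 * 1.5 = 22.5)

float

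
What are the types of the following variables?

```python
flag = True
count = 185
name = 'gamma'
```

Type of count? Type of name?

count is int; name is str

int, str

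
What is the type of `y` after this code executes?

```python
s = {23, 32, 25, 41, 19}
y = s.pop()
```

Popping from a set of ints returns int

int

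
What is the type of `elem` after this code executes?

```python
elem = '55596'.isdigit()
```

str.isdigit() returns bool

bool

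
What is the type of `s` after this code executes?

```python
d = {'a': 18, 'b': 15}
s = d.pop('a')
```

dict.pop() returns the value (int)

int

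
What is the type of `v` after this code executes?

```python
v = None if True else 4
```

Ternary: condition is True, if branch (None) taken → NoneType

NoneType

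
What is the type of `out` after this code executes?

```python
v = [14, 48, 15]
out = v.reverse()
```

list.reverse() returns None

NoneType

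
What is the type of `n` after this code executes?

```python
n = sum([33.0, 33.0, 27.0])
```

sum() of floats returns float

float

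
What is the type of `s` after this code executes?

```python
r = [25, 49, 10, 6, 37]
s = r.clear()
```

list.clear() returns None

NoneType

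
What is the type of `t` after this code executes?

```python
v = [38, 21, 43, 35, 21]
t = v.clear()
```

list.clear() returns None

NoneType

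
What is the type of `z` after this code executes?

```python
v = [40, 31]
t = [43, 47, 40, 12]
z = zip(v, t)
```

zip() returns a zip iterator object

zip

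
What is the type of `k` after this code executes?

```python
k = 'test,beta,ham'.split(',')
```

str.split() returns list

list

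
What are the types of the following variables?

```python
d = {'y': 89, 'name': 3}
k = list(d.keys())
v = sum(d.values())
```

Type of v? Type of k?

sum of int values returns int; list(...) returns list

int, list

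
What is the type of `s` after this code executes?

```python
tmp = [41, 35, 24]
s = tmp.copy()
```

list.copy() returns list

list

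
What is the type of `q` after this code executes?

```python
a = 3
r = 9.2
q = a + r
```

int + float returns float (3 + 9.2 = 12.2)

float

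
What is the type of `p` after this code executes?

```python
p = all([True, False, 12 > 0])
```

all() returns bool

bool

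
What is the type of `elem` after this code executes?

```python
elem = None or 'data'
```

'or' with None returns the other value ('data', str)

str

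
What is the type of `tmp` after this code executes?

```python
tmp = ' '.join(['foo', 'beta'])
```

str.join() returns str

str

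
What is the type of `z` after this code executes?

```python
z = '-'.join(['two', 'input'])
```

str.join() returns str

str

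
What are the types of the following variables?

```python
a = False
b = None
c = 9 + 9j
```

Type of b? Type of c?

b is NoneType; c is complex

NoneType, complex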